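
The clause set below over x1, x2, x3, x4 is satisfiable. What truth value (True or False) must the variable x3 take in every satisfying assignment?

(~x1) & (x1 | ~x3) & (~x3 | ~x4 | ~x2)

False

Suppose x3 = 1.
(~x1) alone gives x1 = 0.
Now (x1) is unsatisfied and unit — conflict.
So every satisfying assignment has x3 = False.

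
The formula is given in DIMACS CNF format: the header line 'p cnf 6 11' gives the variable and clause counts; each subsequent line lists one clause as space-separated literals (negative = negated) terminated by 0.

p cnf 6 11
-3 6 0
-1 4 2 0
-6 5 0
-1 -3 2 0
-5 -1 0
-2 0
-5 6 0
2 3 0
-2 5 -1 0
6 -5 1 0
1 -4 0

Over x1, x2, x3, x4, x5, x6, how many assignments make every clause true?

There are 2^6 = 64 truth assignments over (x1, x2, x3, x4, x5, x6).
Split on x2. With x2 = True, the clauses containing x2 are satisfied and ¬x2 drops from the rest; 0 of the 2^5 = 32 assignments to the other variables satisfy what remains.
With x2 = False, by the same count on the reduced clause set, 1 assignment works.
Total: 0 + 1 = 1.

1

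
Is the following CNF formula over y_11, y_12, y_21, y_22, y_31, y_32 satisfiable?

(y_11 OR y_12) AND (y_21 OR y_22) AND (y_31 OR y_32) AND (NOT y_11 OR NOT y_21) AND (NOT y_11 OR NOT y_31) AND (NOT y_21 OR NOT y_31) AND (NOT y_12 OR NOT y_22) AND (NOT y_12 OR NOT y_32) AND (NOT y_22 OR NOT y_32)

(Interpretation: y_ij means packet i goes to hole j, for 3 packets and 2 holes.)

No, unsatisfiable

Try y_11 = true.
The clause (NOT y_21) is unit, so y_21 = false.
The clause (y_22) is unit, so y_22 = true.
The clause (NOT y_31) is unit, so y_31 = false.
The clause (y_32) is unit, so y_32 = true.
But (NOT y_32) is also a unit clause — contradiction.
So y_11 must be the other value — set y_11 = false.
The clause (y_12) is unit, so y_12 = true.
The clause (NOT y_22) is unit, so y_22 = false.
The clause (y_21) is unit, so y_21 = true.
The clause (NOT y_31) is unit, so y_31 = false.
The clause (y_32) is unit, so y_32 = true.
But (NOT y_32) is also a unit clause — contradiction.
Neither y_11 = true nor y_11 = false works.
No assignment satisfies every clause.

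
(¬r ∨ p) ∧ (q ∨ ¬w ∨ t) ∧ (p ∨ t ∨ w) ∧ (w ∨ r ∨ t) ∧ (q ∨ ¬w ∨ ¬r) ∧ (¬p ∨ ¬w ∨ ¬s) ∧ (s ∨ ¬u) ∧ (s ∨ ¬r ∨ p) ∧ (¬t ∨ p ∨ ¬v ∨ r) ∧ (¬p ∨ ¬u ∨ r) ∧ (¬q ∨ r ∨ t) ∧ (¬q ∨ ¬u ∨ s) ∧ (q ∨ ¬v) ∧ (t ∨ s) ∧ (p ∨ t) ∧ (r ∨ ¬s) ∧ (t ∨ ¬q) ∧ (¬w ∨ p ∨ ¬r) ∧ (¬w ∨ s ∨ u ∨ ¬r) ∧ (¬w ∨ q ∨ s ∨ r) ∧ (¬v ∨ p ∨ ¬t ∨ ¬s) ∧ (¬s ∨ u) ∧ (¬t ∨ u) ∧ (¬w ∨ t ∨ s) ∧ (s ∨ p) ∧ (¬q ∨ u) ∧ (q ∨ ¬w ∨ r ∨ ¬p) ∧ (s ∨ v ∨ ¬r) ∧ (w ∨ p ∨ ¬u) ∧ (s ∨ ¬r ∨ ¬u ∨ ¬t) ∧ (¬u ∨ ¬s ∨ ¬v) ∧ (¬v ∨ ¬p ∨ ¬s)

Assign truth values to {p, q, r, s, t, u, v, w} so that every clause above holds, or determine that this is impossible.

Case r = True:
(p) alone gives p = True.
Case q = True:
(t) alone gives t = True.
(u) alone gives u = True.
(s) alone gives s = True.
(¬w) alone gives w = False.
(¬v) alone gives v = False.
This assignment satisfies each clause.

p: True,  q: True,  r: True,  s: True,  t: True,  u: True,  v: False,  w: False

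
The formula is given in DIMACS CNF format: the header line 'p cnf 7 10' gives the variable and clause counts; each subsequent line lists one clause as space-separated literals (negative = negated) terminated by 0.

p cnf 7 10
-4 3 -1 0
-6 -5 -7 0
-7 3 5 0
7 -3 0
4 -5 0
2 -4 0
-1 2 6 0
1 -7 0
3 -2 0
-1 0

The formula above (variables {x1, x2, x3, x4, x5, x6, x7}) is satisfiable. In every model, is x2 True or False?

False

Suppose x2 = True.
The clause (x3) is unit, so x3 = True.
The clause (x7) is unit, so x7 = True.
The clause (x1) is unit, so x1 = True.
But (¬x1) is also a unit clause — contradiction.
So every satisfying assignment has x2 = False.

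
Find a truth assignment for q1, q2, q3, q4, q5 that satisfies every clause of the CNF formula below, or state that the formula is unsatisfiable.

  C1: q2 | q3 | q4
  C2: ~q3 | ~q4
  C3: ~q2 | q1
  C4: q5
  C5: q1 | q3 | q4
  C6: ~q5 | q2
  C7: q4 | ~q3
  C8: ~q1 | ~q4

(q5) alone gives q5 = 1.
(q2) alone gives q2 = 1.
(q1) alone gives q1 = 1.
(~q4) alone gives q4 = 0.
(~q3) alone gives q3 = 0.
Every clause now holds.

q1=1, q2=1, q3=0, q4=0, q5=1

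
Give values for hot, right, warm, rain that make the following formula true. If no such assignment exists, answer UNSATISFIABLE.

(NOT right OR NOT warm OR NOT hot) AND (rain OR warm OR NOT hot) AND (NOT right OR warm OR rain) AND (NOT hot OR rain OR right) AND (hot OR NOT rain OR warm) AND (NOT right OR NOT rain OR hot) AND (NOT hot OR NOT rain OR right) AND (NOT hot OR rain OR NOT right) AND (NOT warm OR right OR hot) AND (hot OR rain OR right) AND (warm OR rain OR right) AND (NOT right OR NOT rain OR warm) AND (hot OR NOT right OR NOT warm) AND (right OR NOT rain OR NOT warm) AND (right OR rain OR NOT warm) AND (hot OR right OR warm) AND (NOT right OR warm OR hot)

Try right = false.
Try hot = false.
The clause (NOT warm) is unit, so warm = false.
Now (warm) is unsatisfied and unit — conflict.
Undo hot and try hot = true.
The clause (rain) is unit, so rain = true.
Now (NOT rain) is unsatisfied and unit — conflict.
Either choice for hot ends in contradiction.
Undo right and try right = true.
Try warm = false.
The clause (rain) is unit, so rain = true.
Now (NOT rain) is unsatisfied and unit — conflict.
Undo warm and try warm = true.
The clause (NOT hot) is unit, so hot = false.
Now (hot) is unsatisfied and unit — conflict.
Either choice for warm ends in contradiction.
Either choice for right ends in contradiction.

UNSATISFIABLE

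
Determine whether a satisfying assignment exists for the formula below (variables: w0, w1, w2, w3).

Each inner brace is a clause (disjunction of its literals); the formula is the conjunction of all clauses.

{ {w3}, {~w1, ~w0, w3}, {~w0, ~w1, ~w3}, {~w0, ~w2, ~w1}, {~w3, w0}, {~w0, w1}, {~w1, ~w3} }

No, unsatisfiable

Unit clause (w3) forces w3 = 1.
Unit clause (w0) forces w0 = 1.
Unit clause (~w1) forces w1 = 0.
Now (w1) is unsatisfied and unit — conflict.
No assignment satisfies every clause.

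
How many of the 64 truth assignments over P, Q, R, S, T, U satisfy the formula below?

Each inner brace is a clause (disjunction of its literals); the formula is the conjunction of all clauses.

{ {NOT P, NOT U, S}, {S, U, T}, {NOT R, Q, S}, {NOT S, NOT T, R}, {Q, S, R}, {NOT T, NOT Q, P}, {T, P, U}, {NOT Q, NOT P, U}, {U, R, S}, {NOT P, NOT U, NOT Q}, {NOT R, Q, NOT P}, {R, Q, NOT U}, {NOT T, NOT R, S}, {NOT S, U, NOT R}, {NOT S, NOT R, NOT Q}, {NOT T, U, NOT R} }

6

There are 2^6 = 64 truth assignments over (P, Q, R, S, T, U).
Split on R. With R = true, the clauses containing R are satisfied and NOT R drops from the rest; 3 of the 2^5 = 32 assignments to the other variables satisfy what remains.
With R = false, by the same count on the reduced clause set, 3 assignments work.
Total: 3 + 3 = 6.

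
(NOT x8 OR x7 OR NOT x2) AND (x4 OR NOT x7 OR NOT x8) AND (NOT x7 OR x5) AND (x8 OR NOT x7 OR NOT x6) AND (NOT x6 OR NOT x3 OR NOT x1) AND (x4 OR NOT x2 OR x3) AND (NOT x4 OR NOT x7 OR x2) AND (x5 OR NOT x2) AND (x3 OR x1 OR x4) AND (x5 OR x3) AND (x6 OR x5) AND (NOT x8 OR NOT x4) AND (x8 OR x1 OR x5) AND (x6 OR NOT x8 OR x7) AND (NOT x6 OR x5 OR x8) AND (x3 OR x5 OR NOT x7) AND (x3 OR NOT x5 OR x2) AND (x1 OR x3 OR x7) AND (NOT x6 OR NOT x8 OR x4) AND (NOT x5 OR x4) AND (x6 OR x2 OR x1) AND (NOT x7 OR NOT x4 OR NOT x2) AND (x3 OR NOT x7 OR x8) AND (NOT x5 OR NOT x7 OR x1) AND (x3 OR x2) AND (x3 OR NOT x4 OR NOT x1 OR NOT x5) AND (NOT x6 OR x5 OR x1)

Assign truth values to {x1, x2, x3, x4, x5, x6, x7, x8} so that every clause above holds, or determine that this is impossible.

Branch on x7: set x7 = false.
Branch on x8: set x8 = false.
Branch on x5: set x5 = true.
From the singleton clause (x4), x4 = true.
Branch on x3: set x3 = true.
Branch on x6: set x6 = true.
From the singleton clause (NOT x1), x1 = false.
Every clause is now satisfied; x2 is unconstrained.

x1: false; x2: false; x3: true; x4: true; x5: true; x6: true; x7: false; x8: false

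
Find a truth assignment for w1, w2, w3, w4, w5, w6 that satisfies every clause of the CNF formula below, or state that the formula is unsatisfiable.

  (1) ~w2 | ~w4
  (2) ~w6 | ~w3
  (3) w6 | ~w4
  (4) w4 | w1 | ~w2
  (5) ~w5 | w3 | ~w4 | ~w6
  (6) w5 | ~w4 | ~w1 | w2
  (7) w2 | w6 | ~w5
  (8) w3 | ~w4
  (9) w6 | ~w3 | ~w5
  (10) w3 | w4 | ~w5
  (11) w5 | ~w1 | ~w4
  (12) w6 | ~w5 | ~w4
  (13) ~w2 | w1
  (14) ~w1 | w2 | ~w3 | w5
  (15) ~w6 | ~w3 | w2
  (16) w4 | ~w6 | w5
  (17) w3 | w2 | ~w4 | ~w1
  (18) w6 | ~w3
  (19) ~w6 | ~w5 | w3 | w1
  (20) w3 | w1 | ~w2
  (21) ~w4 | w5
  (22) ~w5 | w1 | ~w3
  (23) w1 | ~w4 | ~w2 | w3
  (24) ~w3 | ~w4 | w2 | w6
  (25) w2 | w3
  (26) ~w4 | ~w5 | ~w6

Branch on w2: set w2 = 1.
(~w4) alone gives w4 = 0.
(w1) alone gives w1 = 1.
Branch on w6: set w6 = 0.
(~w3) alone gives w3 = 0.
(~w5) alone gives w5 = 0.
This assignment satisfies each clause.

w1: 1; w2: 1; w3: 0; w4: 0; w5: 0; w6: 0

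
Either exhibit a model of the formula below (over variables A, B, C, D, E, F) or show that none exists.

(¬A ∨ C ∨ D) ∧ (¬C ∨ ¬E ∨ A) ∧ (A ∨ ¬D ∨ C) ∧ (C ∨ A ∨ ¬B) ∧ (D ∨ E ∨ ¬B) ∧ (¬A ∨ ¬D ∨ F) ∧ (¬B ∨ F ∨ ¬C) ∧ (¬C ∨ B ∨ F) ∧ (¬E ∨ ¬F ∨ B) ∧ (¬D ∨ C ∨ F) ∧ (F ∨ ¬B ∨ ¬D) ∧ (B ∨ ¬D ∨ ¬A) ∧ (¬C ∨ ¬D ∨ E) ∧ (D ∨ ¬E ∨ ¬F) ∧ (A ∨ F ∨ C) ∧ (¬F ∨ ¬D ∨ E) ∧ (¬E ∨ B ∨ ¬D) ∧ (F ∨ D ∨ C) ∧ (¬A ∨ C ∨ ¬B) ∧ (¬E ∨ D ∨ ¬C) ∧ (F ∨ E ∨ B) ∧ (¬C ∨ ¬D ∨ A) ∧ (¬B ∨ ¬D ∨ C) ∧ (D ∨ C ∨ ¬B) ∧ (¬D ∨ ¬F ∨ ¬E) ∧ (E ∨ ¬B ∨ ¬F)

Suppose A = False.
Suppose C = True.
Unit clause (¬E) forces E = False.
Unit clause (¬D) forces D = False.
Unit clause (¬B) forces B = False.
Unit clause (F) forces F = True.
All clauses are satisfied.

A=False; B=False; C=True; D=False; E=False; F=True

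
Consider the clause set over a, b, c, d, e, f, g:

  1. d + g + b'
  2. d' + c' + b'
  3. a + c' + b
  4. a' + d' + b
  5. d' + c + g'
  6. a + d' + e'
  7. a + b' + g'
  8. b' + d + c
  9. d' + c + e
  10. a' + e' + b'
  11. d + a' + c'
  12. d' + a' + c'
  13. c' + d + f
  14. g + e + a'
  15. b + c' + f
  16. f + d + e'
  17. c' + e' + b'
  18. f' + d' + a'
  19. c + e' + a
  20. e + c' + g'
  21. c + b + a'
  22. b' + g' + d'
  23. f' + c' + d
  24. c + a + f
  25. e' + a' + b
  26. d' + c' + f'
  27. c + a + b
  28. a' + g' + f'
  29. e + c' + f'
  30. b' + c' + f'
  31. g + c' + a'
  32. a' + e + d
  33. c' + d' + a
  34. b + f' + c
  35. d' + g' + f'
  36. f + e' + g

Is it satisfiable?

Unsatisfiable

Branch on d: set d = 1.
Branch on c: set c = 0.
Unit clause (g') forces g = 0.
Unit clause (e) forces e = 1.
Unit clause (a) forces a = 1.
Unit clause (b) forces b = 1.
But (b') is also a unit clause — contradiction.
That branch fails; take c = 1 instead.
Unit clause (b') forces b = 0.
Unit clause (a) forces a = 1.
But (a') is also a unit clause — contradiction.
Both values of c lead to a conflict.
That branch fails; take d = 0 instead.
Branch on g: set g = 1.
Branch on a: set a = 1.
Unit clause (c') forces c = 0.
Unit clause (b') forces b = 0.
But (b) is also a unit clause — contradiction.
That branch fails; take a = 0 instead.
Unit clause (b') forces b = 0.
Unit clause (c') forces c = 0.
But (c) is also a unit clause — contradiction.
Both values of a lead to a conflict.
That branch fails; take g = 0 instead.
Unit clause (b') forces b = 0.
Branch on a: set a = 1.
Unit clause (c') forces c = 0.
But (c) is also a unit clause — contradiction.
That branch fails; take a = 0 instead.
Unit clause (c') forces c = 0.
But (c) is also a unit clause — contradiction.
Both values of a lead to a conflict.
Both values of g lead to a conflict.
Both values of d lead to a conflict.
No assignment satisfies every clause.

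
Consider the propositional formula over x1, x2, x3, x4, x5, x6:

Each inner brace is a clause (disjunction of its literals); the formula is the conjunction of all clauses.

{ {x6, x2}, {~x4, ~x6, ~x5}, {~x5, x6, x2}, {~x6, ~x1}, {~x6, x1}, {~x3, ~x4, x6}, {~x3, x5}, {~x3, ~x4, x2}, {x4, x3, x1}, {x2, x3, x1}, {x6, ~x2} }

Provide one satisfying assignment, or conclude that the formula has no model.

Case x6 = 1:
Unit clause (~x1) forces x1 = 0.
But (x1) is also a unit clause — contradiction.
That branch fails; take x6 = 0 instead.
Unit clause (x2) forces x2 = 1.
But (~x2) is also a unit clause — contradiction.
Both values of x6 lead to a conflict.

UNSATISFIABLE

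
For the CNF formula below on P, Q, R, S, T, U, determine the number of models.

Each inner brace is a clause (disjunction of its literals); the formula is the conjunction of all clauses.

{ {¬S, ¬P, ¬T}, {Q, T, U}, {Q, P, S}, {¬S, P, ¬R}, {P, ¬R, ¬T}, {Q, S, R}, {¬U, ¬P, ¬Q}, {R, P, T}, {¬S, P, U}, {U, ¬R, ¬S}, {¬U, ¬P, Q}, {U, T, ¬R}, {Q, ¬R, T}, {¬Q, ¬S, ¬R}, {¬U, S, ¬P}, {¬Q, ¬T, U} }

There are 2^6 = 64 truth assignments over (P, Q, R, S, T, U).
Split on R. With R = True, the clauses containing R are satisfied and ¬R drops from the rest; 2 of the 2^5 = 32 assignments to the other variables satisfy what remains.
With R = False, by the same count on the reduced clause set, 5 assignments work.
(One model: P=F, Q=F, R=F, S=T, T=T, U=T.)
Total: 2 + 5 = 7.

7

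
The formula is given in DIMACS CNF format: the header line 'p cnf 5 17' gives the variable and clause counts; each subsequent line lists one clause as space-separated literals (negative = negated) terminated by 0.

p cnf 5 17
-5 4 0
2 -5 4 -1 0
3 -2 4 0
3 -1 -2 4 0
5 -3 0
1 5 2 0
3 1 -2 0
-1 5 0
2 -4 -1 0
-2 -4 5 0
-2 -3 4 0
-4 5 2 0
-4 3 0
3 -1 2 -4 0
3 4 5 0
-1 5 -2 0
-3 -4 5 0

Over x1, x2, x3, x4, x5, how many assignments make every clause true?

There are 2^5 = 32 truth assignments over (x1, x2, x3, x4, x5).
Split on x2. With x2 = True, the clauses containing x2 are satisfied and ¬x2 drops from the rest; 2 of the 2^4 = 16 assignments to the other variables satisfy what remains.
With x2 = False, by the same count on the reduced clause set, 1 assignment works.
Total: 2 + 1 = 3.

3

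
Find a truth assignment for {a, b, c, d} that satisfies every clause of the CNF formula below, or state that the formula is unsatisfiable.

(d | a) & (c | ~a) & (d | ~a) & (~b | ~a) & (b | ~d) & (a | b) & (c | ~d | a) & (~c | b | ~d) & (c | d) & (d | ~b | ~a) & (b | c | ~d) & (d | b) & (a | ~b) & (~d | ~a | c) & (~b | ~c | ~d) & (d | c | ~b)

Try d = 1.
(b) alone gives b = 1.
(~a) alone gives a = 0.
Now (a) is unsatisfied and unit — conflict.
So d must be the other value — set d = 0.
(a) alone gives a = 1.
Now (~a) is unsatisfied and unit — conflict.
Both values of d lead to a conflict.

UNSATISFIABLE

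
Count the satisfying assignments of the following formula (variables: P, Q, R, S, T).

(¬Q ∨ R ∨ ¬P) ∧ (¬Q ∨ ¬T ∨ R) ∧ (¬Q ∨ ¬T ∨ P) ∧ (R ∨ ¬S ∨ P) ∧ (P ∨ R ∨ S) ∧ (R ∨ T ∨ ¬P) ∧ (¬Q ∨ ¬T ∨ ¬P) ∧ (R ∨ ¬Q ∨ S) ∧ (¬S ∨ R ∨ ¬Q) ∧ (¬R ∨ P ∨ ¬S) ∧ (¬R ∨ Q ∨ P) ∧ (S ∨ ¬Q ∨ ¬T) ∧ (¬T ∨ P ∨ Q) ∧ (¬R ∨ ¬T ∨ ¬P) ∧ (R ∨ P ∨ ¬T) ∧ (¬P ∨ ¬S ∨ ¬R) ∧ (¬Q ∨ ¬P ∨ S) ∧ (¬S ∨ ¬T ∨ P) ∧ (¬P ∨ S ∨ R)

There are 2^5 = 32 truth assignments over (P, Q, R, S, T).
Split on S. With S = True, the clauses containing S are satisfied and ¬S drops from the rest; 1 of the 2^4 = 16 assignments to the other variables satisfy what remains.
With S = False, by the same count on the reduced clause set, 2 assignments work.
(One model: P=F, Q=T, R=T, S=F, T=F.)
Total: 1 + 2 = 3.

3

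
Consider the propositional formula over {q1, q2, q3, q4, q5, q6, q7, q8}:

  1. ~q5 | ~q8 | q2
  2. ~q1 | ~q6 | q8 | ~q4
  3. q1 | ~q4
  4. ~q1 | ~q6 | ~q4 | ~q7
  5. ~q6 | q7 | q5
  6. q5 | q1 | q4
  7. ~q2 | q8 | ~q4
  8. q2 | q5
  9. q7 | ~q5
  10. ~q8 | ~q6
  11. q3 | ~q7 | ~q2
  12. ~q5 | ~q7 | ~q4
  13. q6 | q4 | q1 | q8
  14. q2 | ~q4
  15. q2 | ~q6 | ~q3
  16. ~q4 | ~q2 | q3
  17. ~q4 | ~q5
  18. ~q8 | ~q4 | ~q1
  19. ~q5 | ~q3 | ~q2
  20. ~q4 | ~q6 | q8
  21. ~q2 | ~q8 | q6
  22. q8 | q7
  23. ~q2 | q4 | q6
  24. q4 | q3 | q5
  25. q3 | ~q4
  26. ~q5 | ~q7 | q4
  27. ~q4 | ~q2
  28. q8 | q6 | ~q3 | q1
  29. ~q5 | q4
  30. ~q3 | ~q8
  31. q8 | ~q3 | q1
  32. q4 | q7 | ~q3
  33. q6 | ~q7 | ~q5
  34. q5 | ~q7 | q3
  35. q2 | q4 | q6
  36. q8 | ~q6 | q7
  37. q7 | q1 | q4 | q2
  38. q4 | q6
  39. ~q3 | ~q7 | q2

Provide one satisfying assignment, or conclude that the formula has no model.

Suppose q1 = 1.
Suppose q2 = 1.
From the singleton clause (~q4), q4 = 0.
From the singleton clause (q6), q6 = 1.
From the singleton clause (~q8), q8 = 0.
From the singleton clause (q7), q7 = 1.
From the singleton clause (q3), q3 = 1.
From the singleton clause (~q5), q5 = 0.
Every clause now holds.

q1=1, q2=1, q3=1, q4=0, q5=0, q6=1, q7=1, q8=0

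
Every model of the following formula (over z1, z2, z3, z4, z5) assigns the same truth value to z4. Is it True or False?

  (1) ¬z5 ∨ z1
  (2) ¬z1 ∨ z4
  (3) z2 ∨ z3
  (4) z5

Suppose z4 = False.
(¬z1) alone gives z1 = False.
(¬z5) alone gives z5 = False.
That conflicts with the unit clause (z5).
So every satisfying assignment has z4 = True.

True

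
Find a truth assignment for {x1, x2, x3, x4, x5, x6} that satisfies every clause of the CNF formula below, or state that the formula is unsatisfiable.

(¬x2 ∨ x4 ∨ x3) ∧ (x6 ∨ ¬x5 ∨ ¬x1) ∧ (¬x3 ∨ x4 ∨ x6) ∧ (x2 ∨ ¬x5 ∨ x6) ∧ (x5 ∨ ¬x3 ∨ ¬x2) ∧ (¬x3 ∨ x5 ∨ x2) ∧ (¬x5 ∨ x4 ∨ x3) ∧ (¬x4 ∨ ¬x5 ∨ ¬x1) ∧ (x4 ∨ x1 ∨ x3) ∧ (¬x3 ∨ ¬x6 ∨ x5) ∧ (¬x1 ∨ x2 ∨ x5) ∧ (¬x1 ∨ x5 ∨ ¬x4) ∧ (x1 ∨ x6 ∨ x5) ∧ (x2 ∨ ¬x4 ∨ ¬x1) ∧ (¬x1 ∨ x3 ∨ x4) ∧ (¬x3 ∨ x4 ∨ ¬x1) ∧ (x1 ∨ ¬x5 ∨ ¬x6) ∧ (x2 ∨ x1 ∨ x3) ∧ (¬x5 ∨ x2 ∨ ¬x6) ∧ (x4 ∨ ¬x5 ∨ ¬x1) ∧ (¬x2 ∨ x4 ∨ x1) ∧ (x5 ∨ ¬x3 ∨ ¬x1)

x1 ↦ False; x2 ↦ True; x3 ↦ False; x4 ↦ True; x5 ↦ False; x6 ↦ True

Case x2 = True:
Case x4 = True:
Case x5 = False:
The clause (¬x3) is unit, so x3 = False.
The clause (¬x1) is unit, so x1 = False.
The clause (x6) is unit, so x6 = True.
Every clause now holds.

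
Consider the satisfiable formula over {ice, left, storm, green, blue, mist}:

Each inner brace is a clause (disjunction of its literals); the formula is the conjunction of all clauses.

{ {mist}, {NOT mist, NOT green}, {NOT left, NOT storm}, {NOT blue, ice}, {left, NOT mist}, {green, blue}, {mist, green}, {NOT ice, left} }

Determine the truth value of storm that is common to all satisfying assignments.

Suppose storm = true.
(mist) alone gives mist = true.
(NOT green) alone gives green = false.
(NOT left) alone gives left = false.
That conflicts with the unit clause (left).
So every satisfying assignment has storm = False.

False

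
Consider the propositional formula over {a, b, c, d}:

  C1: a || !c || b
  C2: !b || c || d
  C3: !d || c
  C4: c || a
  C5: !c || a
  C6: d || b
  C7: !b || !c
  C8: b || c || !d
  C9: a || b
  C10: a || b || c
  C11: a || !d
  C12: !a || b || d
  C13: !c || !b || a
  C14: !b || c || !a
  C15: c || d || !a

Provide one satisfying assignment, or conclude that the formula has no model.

a=true, b=false, c=true, d=true

Suppose d = true.
From the singleton clause (c), c = true.
From the singleton clause (a), a = true.
From the singleton clause (!b), b = false.
All clauses are satisfied.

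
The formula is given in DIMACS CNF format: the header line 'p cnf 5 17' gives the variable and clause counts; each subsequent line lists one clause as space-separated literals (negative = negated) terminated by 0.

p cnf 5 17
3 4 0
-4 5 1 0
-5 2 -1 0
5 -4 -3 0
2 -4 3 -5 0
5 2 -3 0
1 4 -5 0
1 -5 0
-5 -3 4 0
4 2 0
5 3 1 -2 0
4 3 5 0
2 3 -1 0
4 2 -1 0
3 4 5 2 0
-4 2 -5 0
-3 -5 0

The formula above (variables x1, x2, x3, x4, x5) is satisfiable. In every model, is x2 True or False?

True

Suppose x2 = False.
The clause (x4) is unit, so x4 = True.
The clause (¬x5) is unit, so x5 = False.
The clause (x1) is unit, so x1 = True.
The clause (¬x3) is unit, so x3 = False.
Now (x3) is unsatisfied and unit — conflict.
So every satisfying assignment has x2 = True.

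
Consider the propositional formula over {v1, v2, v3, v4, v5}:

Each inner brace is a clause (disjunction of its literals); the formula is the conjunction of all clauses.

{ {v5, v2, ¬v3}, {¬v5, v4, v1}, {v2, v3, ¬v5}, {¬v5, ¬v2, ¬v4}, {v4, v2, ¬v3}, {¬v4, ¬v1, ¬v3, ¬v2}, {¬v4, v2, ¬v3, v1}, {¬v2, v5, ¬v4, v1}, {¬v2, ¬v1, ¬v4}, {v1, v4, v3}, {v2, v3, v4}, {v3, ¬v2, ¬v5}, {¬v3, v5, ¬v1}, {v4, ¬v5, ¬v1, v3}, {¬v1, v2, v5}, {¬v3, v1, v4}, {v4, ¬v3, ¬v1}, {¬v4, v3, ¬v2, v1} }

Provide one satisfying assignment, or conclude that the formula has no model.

v1=True; v2=True; v3=False; v4=False; v5=False

Branch on v5: set v5 = False.
Branch on v2: set v2 = True.
Branch on v4: set v4 = False.
Branch on v1: set v1 = True.
From the singleton clause (¬v3), v3 = False.
All clauses are satisfied.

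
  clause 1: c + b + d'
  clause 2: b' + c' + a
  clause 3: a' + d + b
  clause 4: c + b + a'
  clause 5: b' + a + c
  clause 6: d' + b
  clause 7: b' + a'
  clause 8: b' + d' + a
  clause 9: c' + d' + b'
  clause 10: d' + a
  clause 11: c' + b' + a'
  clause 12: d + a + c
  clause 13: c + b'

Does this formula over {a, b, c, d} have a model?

Case d = 0:
Case a = 0:
Unit clause (c) forces c = 1.
Unit clause (b') forces b = 0.
This assignment satisfies each clause.
A satisfying assignment: a: 0,  b: 0,  c: 1,  d: 0.

Yes, satisfiable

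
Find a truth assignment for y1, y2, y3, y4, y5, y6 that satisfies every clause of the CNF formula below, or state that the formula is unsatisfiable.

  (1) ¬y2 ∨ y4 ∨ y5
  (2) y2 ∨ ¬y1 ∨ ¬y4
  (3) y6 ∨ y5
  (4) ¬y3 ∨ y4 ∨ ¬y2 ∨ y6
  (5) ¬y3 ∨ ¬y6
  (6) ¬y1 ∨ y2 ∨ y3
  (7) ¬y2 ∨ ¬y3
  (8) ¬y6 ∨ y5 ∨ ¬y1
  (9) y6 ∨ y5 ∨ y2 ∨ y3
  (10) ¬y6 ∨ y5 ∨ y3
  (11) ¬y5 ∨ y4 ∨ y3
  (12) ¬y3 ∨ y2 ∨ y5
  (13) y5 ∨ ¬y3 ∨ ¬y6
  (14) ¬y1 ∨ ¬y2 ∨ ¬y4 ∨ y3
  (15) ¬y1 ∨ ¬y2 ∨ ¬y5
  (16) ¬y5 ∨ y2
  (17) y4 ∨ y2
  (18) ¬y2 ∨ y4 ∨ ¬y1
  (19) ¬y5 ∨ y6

Suppose y6 = True.
From the singleton clause (¬y3), y3 = False.
From the singleton clause (y5), y5 = True.
From the singleton clause (y4), y4 = True.
From the singleton clause (y2), y2 = True.
From the singleton clause (¬y1), y1 = False.
All clauses are satisfied.

y1 ↦ False; y2 ↦ True; y3 ↦ False; y4 ↦ True; y5 ↦ True; y6 ↦ True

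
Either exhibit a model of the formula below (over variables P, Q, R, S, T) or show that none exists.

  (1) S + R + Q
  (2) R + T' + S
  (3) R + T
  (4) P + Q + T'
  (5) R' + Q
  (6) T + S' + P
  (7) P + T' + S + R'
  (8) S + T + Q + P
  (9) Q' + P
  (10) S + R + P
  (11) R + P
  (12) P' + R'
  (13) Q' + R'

P=1, Q=1, R=0, S=1, T=1

Branch on R: set R = 0.
From the singleton clause (T), T = 1.
From the singleton clause (S), S = 1.
From the singleton clause (P), P = 1.
Every clause is now satisfied; Q is unconstrained.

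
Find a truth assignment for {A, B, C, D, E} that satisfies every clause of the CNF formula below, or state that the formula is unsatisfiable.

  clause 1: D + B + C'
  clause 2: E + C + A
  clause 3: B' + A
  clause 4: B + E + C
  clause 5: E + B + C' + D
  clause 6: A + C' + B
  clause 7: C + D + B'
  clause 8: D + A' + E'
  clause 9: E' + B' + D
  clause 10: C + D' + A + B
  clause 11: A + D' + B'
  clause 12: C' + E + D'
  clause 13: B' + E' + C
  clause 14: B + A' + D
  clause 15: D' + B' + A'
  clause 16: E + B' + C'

A=1; B=0; C=1; D=1; E=1

Try B = 0.
Try D = 1.
Try E = 1.
Try A = 1.
No clause remains; C is free.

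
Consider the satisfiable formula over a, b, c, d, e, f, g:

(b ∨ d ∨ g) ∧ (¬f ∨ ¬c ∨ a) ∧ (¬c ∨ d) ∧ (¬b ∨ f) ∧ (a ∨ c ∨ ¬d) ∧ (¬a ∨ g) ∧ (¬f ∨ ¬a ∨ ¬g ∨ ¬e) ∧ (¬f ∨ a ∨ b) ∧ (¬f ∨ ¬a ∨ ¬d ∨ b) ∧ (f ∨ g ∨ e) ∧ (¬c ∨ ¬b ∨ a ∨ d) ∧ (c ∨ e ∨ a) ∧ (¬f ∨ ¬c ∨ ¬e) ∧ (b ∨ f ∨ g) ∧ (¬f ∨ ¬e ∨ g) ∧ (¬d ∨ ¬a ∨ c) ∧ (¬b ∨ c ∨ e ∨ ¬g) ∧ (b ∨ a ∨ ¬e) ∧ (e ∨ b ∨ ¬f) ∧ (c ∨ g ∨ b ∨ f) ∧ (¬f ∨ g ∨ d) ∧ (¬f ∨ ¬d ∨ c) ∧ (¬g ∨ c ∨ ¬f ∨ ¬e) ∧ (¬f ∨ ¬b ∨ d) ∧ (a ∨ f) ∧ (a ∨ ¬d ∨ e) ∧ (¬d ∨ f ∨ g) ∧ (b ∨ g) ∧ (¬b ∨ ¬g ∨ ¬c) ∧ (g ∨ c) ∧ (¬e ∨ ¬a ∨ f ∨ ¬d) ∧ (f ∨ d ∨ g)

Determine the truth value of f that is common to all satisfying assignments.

False

Suppose f = True.
Try c = False.
The clause (¬d) is unit, so d = False.
The clause (g) is unit, so g = True.
The clause (¬e) is unit, so e = False.
The clause (a) is unit, so a = True.
The clause (¬b) is unit, so b = False.
That conflicts with the unit clause (b).
That branch fails; take c = True instead.
The clause (a) is unit, so a = True.
The clause (d) is unit, so d = True.
The clause (g) is unit, so g = True.
The clause (¬e) is unit, so e = False.
The clause (b) is unit, so b = True.
That conflicts with the unit clause (¬b).
Both values of c lead to a conflict.
So every satisfying assignment has f = False.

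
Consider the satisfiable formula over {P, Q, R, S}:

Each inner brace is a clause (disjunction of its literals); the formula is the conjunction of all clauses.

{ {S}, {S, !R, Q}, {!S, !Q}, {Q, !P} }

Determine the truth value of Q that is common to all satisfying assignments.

Suppose Q = true.
From the singleton clause (S), S = true.
That conflicts with the unit clause (!S).
So every satisfying assignment has Q = False.

False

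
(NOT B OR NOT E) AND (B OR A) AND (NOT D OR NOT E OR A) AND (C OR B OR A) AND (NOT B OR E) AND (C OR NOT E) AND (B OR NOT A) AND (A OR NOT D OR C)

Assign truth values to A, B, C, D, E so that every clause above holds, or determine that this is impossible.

Try B = false.
The clause (A) is unit, so A = true.
That conflicts with the unit clause (NOT A).
That branch fails; take B = true instead.
The clause (NOT E) is unit, so E = false.
That conflicts with the unit clause (E).
Either choice for B ends in contradiction.

UNSATISFIABLE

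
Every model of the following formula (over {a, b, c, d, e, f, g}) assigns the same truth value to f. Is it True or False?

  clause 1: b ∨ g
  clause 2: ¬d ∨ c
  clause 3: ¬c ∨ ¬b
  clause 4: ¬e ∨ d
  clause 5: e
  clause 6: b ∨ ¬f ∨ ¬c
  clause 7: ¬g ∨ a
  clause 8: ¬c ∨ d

False

Suppose f = True.
The clause (e) is unit, so e = True.
The clause (d) is unit, so d = True.
The clause (c) is unit, so c = True.
The clause (¬b) is unit, so b = False.
That conflicts with the unit clause (b).
So every satisfying assignment has f = False.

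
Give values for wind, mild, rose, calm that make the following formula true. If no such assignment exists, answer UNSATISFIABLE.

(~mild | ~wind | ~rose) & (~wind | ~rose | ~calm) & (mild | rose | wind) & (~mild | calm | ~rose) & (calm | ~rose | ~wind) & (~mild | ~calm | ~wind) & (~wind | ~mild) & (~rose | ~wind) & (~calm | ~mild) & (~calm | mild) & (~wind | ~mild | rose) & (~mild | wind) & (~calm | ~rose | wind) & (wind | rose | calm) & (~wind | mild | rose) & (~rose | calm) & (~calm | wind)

UNSATISFIABLE

Suppose wind = 0.
The clause (~mild) is unit, so mild = 0.
The clause (rose) is unit, so rose = 1.
The clause (~calm) is unit, so calm = 0.
But (calm) is also a unit clause — contradiction.
Undo wind and try wind = 1.
The clause (~mild) is unit, so mild = 0.
The clause (~rose) is unit, so rose = 0.
But (rose) is also a unit clause — contradiction.
Both values of wind lead to a conflict.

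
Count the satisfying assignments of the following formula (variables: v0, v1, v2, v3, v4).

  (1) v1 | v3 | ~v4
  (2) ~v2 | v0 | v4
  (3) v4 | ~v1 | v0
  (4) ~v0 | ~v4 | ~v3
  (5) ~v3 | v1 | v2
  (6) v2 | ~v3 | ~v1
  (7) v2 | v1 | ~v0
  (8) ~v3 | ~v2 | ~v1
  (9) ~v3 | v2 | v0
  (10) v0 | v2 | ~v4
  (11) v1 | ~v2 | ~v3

There are 2^5 = 32 truth assignments over (v0, v1, v2, v3, v4).
Split on v4. With v4 = 1, the clauses containing v4 are satisfied and ~v4 drops from the rest; 3 of the 2^4 = 16 assignments to the other variables satisfy what remains.
With v4 = 0, by the same count on the reduced clause set, 4 assignments work.
(One model: v0=F, v1=F, v2=F, v3=F, v4=F.)
Total: 3 + 4 = 7.

7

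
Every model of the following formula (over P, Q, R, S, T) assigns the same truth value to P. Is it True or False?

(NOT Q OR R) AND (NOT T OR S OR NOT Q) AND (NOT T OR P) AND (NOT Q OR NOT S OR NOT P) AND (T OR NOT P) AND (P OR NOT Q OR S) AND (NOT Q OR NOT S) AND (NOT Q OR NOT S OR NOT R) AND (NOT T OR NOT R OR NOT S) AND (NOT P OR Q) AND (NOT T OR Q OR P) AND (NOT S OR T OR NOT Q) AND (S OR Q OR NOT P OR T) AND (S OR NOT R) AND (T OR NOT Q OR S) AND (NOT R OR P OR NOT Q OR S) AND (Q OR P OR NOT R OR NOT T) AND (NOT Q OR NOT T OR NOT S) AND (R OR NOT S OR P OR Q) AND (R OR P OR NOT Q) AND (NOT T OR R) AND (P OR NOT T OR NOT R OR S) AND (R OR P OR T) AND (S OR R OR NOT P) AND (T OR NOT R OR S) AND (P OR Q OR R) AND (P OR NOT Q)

Suppose P = true.
(T) alone gives T = true.
(Q) alone gives Q = true.
(R) alone gives R = true.
(S) alone gives S = true.
Now (NOT S) is unsatisfied and unit — conflict.
So every satisfying assignment has P = False.

False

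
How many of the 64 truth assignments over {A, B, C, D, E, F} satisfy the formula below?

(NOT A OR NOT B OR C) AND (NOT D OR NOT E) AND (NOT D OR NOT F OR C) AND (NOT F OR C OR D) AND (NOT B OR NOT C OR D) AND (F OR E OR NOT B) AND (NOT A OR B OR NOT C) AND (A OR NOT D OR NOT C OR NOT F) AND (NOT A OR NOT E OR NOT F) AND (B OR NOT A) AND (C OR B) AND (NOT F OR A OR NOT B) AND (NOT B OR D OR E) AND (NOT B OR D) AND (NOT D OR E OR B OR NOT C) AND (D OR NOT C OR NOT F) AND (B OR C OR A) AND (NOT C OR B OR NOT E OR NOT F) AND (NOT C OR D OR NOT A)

There are 2^6 = 64 truth assignments over (A, B, C, D, E, F).
Split on A. With A = true, the clauses containing A are satisfied and NOT A drops from the rest; 1 of the 2^5 = 32 assignments to the other variables satisfy what remains.
With A = false, by the same count on the reduced clause set, 2 assignments work.
(One model: A=F, B=F, C=T, D=F, E=F, F=F.)
Total: 1 + 2 = 3.

3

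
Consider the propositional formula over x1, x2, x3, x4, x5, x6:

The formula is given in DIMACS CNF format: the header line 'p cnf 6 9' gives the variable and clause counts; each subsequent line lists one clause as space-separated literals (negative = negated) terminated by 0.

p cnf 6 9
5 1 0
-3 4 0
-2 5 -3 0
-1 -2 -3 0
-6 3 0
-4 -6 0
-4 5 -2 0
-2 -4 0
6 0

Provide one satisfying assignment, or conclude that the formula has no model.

Unit clause (x6) forces x6 = True.
Unit clause (x3) forces x3 = True.
Unit clause (x4) forces x4 = True.
Now (¬x4) is unsatisfied and unit — conflict.

UNSATISFIABLE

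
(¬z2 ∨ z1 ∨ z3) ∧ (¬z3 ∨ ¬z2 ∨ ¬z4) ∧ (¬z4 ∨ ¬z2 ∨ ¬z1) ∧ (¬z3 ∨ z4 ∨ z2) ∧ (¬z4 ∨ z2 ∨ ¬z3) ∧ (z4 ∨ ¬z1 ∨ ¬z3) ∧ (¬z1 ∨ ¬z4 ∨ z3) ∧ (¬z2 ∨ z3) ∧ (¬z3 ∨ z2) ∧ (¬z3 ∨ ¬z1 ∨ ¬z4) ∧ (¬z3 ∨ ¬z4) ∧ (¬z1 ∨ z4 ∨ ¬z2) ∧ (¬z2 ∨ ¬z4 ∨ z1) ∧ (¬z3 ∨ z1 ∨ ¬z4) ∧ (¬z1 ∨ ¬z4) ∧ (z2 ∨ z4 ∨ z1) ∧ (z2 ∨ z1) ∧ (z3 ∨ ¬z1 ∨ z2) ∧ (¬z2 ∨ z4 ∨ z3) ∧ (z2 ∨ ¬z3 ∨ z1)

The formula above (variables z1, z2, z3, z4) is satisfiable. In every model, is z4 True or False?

False

Suppose z4 = True.
Unit clause (¬z3) forces z3 = False.
Unit clause (¬z1) forces z1 = False.
Unit clause (¬z2) forces z2 = False.
Now (z2) is unsatisfied and unit — conflict.
So every satisfying assignment has z4 = False.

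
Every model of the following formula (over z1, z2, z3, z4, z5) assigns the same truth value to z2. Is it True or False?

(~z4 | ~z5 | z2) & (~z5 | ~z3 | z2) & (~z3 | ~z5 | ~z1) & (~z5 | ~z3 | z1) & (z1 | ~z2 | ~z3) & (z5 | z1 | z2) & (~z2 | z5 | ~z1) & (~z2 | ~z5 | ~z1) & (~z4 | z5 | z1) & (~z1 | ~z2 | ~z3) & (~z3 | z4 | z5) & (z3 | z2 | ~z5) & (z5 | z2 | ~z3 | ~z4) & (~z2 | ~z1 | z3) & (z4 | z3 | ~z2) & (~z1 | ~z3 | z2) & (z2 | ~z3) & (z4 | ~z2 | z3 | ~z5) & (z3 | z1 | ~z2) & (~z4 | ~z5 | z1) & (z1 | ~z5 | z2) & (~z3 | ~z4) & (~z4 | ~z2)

False

Suppose z2 = 1.
(~z4) alone gives z4 = 0.
(z3) alone gives z3 = 1.
(z1) alone gives z1 = 1.
Now (~z1) is unsatisfied and unit — conflict.
So every satisfying assignment has z2 = False.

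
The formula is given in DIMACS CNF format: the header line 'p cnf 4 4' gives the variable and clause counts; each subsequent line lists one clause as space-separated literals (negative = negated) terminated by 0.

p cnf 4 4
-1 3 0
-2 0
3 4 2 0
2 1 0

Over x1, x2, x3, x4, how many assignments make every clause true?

There are 2^4 = 16 truth assignments over (x1, x2, x3, x4).
Check each against the 4 clauses (columns in the order x1, x2, x3, x4):
  F F F F  ✗ fails (x3 ∨ x4 ∨ x2)
  F F F T  ✗ fails (x2 ∨ x1)
  F F T F  ✗ fails (x2 ∨ x1)
  F F T T  ✗ fails (x2 ∨ x1)
  F T F F  ✗ fails (¬x2)
  F T F T  ✗ fails (¬x2)
  F T T F  ✗ fails (¬x2)
  F T T T  ✗ fails (¬x2)
  T F F F  ✗ fails (¬x1 ∨ x3)
  T F F T  ✗ fails (¬x1 ∨ x3)
  T F T F  ✓ satisfies all
  T F T T  ✓ satisfies all
  T T F F  ✗ fails (¬x1 ∨ x3)
  T T F T  ✗ fails (¬x1 ∨ x3)
  T T T F  ✗ fails (¬x2)
  T T T T  ✗ fails (¬x2)
2 of the 16 rows are models.

2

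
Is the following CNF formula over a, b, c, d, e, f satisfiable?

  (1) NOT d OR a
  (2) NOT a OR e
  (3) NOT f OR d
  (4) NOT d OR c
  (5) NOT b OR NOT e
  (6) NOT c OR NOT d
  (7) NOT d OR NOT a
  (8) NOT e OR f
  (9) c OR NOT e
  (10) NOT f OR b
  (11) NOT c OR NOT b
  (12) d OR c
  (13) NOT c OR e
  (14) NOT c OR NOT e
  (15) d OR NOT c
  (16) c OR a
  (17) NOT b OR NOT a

No, unsatisfiable

Try d = false.
From the singleton clause (NOT f), f = false.
From the singleton clause (NOT e), e = false.
From the singleton clause (NOT a), a = false.
From the singleton clause (c), c = true.
But (NOT c) is also a unit clause — contradiction.
That branch fails; take d = true instead.
From the singleton clause (a), a = true.
But (NOT a) is also a unit clause — contradiction.
Either choice for d ends in contradiction.
No assignment satisfies every clause.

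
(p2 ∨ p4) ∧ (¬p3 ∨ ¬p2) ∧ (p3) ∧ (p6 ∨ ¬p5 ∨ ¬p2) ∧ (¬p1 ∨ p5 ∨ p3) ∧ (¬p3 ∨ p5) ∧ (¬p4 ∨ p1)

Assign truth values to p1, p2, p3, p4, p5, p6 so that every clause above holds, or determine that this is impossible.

From the singleton clause (p3), p3 = True.
From the singleton clause (¬p2), p2 = False.
From the singleton clause (p4), p4 = True.
From the singleton clause (p5), p5 = True.
From the singleton clause (p1), p1 = True.
No clause remains; p6 is free.

p1: True; p2: False; p3: True; p4: True; p5: True; p6: True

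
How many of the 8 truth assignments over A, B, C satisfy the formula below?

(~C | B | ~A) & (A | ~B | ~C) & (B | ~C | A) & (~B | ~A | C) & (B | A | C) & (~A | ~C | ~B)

There are 2^3 = 8 truth assignments over (A, B, C).
Check each against the 6 clauses (columns in the order A, B, C):
  F F F  ✗ fails (B | A | C)
  F F T  ✗ fails (B | ~C | A)
  F T F  ✓ satisfies all
  F T T  ✗ fails (A | ~B | ~C)
  T F F  ✓ satisfies all
  T F T  ✗ fails (~C | B | ~A)
  T T F  ✗ fails (~B | ~A | C)
  T T T  ✗ fails (~A | ~C | ~B)
2 of the 8 rows are models.

2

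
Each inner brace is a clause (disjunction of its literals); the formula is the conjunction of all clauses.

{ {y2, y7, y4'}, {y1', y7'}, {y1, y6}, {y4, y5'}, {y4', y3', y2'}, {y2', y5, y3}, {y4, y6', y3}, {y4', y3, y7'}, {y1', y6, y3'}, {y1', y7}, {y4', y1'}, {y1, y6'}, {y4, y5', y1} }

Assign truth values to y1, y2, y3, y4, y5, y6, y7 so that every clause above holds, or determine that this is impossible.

UNSATISFIABLE

Suppose y1 = 0.
(y6) alone gives y6 = 1.
Now (y6') is unsatisfied and unit — conflict.
Undo y1 and try y1 = 1.
(y7') alone gives y7 = 0.
Now (y7) is unsatisfied and unit — conflict.
Either choice for y1 ends in contradiction.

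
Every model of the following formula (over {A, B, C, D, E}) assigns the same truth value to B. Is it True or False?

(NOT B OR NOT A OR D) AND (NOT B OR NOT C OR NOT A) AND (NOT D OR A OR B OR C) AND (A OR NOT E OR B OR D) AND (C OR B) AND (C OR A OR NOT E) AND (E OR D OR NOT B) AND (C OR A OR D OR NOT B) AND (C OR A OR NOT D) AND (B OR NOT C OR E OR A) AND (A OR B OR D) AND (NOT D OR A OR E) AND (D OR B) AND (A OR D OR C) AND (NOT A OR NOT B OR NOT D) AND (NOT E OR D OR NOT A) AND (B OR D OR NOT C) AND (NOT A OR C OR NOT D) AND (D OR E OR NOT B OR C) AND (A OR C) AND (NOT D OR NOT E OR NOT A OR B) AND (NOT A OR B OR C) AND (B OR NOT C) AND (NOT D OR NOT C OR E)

True

Suppose B = false.
From the singleton clause (C), C = true.
But (NOT C) is also a unit clause — contradiction.
So every satisfying assignment has B = True.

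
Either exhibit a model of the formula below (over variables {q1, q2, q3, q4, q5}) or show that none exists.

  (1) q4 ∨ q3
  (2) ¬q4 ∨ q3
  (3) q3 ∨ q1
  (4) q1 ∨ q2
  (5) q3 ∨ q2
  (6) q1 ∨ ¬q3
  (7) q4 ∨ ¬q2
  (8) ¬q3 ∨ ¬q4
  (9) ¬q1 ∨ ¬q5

Branch on q4: set q4 = False.
Unit clause (q3) forces q3 = True.
Unit clause (q1) forces q1 = True.
Unit clause (¬q2) forces q2 = False.
Unit clause (¬q5) forces q5 = False.
All clauses are satisfied.

q1=True, q2=False, q3=True, q4=False, q5=False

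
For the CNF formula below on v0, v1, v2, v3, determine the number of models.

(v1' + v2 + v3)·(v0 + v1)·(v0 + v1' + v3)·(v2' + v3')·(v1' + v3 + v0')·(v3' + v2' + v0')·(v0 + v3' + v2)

4

There are 2^4 = 16 truth assignments over (v0, v1, v2, v3).
Check each against the 7 clauses (columns in the order v0, v1, v2, v3):
  F F F F  ✗ fails (v0 + v1)
  F F F T  ✗ fails (v0 + v1)
  F F T F  ✗ fails (v0 + v1)
  F F T T  ✗ fails (v0 + v1)
  F T F F  ✗ fails (v1' + v2 + v3)
  F T F T  ✗ fails (v0 + v3' + v2)
  F T T F  ✗ fails (v0 + v1' + v3)
  F T T T  ✗ fails (v2' + v3')
  T F F F  ✓ satisfies all
  T F F T  ✓ satisfies all
  T F T F  ✓ satisfies all
  T F T T  ✗ fails (v2' + v3')
  T T F F  ✗ fails (v1' + v2 + v3)
  T T F T  ✓ satisfies all
  T T T F  ✗ fails (v1' + v3 + v0')
  T T T T  ✗ fails (v2' + v3')
4 of the 16 rows are models.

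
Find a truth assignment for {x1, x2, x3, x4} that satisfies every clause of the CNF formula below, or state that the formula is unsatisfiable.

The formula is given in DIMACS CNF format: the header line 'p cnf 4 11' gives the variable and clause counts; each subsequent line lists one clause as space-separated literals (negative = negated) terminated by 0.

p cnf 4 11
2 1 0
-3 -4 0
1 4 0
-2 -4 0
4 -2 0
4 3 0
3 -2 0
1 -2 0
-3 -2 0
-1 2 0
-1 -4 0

Case x2 = True:
Unit clause (¬x4) forces x4 = False.
That conflicts with the unit clause (x4).
Backtrack on x2: now try x2 = False.
Unit clause (x1) forces x1 = True.
That conflicts with the unit clause (¬x1).
Either choice for x2 ends in contradiction.

UNSATISFIABLE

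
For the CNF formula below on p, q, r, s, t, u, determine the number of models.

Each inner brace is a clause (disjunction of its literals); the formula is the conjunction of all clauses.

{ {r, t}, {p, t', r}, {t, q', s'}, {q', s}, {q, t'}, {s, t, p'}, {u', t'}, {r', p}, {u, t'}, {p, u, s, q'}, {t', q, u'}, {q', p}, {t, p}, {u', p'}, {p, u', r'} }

There are 2^6 = 64 truth assignments over (p, q, r, s, t, u).
Split on s. With s = 1, the clauses containing s are satisfied and s' drops from the rest; 1 of the 2^5 = 32 assignments to the other variables satisfy what remains.
With s = 0, by the same count on the reduced clause set, 0 assignments work.
(One model: p=T, q=F, r=T, s=T, t=F, u=F.)
Total: 1 + 0 = 1.

1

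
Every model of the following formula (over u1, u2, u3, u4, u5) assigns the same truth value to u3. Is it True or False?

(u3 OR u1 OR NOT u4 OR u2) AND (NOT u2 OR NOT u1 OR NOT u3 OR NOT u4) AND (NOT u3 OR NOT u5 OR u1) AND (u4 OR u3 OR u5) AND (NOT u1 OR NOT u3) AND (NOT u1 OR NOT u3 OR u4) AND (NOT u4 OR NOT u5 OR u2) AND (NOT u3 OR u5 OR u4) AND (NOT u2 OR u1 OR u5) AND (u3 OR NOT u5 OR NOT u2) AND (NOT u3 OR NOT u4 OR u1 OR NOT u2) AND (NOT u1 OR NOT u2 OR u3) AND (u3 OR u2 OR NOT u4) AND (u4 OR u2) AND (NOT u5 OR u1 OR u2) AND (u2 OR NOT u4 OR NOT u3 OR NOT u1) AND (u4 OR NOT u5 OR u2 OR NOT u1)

True

Suppose u3 = false.
Suppose u4 = true.
(u2) alone gives u2 = true.
(NOT u5) alone gives u5 = false.
(u1) alone gives u1 = true.
But (NOT u1) is also a unit clause — contradiction.
So u4 must be the other value — set u4 = false.
(u5) alone gives u5 = true.
(NOT u2) alone gives u2 = false.
But (u2) is also a unit clause — contradiction.
Either choice for u4 ends in contradiction.
So every satisfying assignment has u3 = True.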